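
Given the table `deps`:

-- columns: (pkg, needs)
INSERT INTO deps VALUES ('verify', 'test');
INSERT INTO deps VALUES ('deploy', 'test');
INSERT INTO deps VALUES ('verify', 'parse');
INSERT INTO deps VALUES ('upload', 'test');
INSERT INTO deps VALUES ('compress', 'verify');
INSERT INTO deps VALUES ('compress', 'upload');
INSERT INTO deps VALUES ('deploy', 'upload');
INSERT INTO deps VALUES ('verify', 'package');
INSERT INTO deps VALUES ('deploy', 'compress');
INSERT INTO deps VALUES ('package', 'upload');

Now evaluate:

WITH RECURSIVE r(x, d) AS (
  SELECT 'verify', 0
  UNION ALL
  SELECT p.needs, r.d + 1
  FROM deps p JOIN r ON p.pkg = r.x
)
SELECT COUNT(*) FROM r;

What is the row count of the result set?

6

Base: (verify, d=0).
Iteration 1: edges from {verify} -> (package, d=1), (parse, d=1), (test, d=1).
Iteration 2: edges from {package,parse,test} -> (upload, d=2).
Iteration 3: edges from {upload} -> (test, d=3).
Iteration 4: no outgoing edges from {test}; recursion stops.
Total rows emitted: 6.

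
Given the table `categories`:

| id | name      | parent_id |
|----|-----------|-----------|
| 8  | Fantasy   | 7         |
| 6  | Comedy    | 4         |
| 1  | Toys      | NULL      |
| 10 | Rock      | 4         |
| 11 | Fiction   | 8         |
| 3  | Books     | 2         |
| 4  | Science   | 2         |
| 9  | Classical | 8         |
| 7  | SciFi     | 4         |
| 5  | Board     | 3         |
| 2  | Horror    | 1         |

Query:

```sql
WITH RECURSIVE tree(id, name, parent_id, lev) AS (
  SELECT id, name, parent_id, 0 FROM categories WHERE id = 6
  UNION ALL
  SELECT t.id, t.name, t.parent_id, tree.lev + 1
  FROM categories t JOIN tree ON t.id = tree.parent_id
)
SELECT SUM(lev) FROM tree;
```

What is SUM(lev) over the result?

6

Base: id=6 (Comedy), parent_id=4, lev 0.
Iteration 1: join on id=4 -> Science (id 4, parent_id=2, lev 1).
Iteration 2: join on id=2 -> Horror (id 2, parent_id=1, lev 2).
Iteration 3: join on id=1 -> Toys (id 1, parent_id=NULL, lev 3).
Iteration 4: parent_id is NULL; no match; recursion stops.
SUM(lev) = 0 + 1 + 2 + 3 = 6.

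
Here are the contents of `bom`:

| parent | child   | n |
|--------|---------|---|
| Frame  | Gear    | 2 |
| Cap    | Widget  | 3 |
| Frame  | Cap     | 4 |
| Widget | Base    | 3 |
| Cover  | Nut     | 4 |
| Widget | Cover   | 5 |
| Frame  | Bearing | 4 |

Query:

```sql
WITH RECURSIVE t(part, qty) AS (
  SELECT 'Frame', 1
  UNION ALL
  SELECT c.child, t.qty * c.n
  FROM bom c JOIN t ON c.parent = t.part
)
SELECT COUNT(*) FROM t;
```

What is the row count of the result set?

Base: (Frame, qty=1).
Iteration 1: components of {Frame} -> Bearing = 1*4 = 4, Cap = 1*4 = 4, Gear = 1*2 = 2.
Iteration 2: components of {Bearing,Cap,Gear} -> Widget = 4*3 = 12.
Iteration 3: components of {Widget} -> Base = 12*3 = 36, Cover = 12*5 = 60.
Iteration 4: components of {Base,Cover} -> Nut = 60*4 = 240.
Iteration 5: no further components; recursion stops.
Total rows emitted: 8.

8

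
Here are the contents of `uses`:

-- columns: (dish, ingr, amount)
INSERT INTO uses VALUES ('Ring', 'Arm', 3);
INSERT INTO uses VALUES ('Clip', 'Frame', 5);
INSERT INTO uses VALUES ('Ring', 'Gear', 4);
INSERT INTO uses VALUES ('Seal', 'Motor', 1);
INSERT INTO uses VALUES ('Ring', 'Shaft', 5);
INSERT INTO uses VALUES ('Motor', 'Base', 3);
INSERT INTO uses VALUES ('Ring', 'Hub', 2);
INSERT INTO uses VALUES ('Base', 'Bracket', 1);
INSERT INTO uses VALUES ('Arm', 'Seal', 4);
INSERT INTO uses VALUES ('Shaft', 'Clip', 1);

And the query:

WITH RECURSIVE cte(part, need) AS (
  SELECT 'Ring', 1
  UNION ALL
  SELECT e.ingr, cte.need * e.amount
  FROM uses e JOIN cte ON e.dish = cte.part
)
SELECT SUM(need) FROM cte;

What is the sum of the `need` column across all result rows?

Base: (Ring, need=1).
Iteration 1: components of {Ring} -> Arm = 1*3 = 3, Gear = 1*4 = 4, Hub = 1*2 = 2, Shaft = 1*5 = 5.
Iteration 2: components of {Arm,Gear,Hub,Shaft} -> Clip = 5*1 = 5, Seal = 3*4 = 12.
Iteration 3: components of {Clip,Seal} -> Frame = 5*5 = 25, Motor = 12*1 = 12.
Iteration 4: components of {Frame,Motor} -> Base = 12*3 = 36.
Iteration 5: components of {Base} -> Bracket = 36*1 = 36.
Iteration 6: no further components; recursion stops.
SUM(need) = 1 + 5 + 3 + 4 + 2 + 5 + 12 + 25 + 12 + 36 + 36 = 141.

141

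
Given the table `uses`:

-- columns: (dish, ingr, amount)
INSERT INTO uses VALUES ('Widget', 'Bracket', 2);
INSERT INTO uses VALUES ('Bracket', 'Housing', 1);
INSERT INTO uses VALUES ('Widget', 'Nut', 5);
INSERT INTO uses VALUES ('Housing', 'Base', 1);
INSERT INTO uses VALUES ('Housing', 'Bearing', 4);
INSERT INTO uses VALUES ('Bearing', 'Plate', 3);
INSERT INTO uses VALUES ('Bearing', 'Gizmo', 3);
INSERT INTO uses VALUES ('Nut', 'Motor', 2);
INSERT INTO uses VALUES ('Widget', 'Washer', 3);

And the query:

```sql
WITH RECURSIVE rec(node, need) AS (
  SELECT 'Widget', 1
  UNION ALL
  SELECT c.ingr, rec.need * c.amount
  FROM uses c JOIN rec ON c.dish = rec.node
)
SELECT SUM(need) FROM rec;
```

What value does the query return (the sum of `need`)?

81

Base: (Widget, need=1).
Iteration 1: components of {Widget} -> Bracket = 1*2 = 2, Nut = 1*5 = 5, Washer = 1*3 = 3.
Iteration 2: components of {Bracket,Nut,Washer} -> Housing = 2*1 = 2, Motor = 5*2 = 10.
Iteration 3: components of {Housing,Motor} -> Base = 2*1 = 2, Bearing = 2*4 = 8.
Iteration 4: components of {Base,Bearing} -> Gizmo = 8*3 = 24, Plate = 8*3 = 24.
Iteration 5: no further components; recursion stops.
SUM(need) = 1 + 2 + 5 + 3 + 2 + 10 + 2 + 8 + 24 + 24 = 81.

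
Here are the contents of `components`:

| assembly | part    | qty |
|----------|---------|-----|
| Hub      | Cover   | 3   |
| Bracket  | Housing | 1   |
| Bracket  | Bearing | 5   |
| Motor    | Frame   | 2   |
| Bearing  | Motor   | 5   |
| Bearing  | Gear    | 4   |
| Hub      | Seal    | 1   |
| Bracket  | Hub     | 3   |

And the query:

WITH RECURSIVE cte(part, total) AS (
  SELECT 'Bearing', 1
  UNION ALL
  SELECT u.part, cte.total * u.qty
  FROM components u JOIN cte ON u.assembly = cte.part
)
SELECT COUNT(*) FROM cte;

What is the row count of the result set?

4

Base: (Bearing, total=1).
Iteration 1: components of {Bearing} -> Gear = 1*4 = 4, Motor = 1*5 = 5.
Iteration 2: components of {Gear,Motor} -> Frame = 5*2 = 10.
Iteration 3: no further components; recursion stops.
Total rows emitted: 4.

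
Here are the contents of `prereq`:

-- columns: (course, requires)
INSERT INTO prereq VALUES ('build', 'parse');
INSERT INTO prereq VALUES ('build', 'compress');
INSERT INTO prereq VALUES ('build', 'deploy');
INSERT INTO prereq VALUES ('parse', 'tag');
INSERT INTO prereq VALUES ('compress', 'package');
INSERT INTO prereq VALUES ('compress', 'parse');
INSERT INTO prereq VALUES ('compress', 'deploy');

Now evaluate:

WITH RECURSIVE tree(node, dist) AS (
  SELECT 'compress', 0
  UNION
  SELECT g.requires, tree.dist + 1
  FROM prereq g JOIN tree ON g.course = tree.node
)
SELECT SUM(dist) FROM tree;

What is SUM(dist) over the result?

5

Base: (compress, dist=0).
Iteration 1: edges from {compress} -> (deploy, dist=1), (package, dist=1), (parse, dist=1).
Iteration 2: edges from {deploy,package,parse} -> (tag, dist=2).
Iteration 3: no outgoing edges from {tag}; recursion stops.
SUM(dist) = 0 + 1 + 1 + 1 + 2 = 5.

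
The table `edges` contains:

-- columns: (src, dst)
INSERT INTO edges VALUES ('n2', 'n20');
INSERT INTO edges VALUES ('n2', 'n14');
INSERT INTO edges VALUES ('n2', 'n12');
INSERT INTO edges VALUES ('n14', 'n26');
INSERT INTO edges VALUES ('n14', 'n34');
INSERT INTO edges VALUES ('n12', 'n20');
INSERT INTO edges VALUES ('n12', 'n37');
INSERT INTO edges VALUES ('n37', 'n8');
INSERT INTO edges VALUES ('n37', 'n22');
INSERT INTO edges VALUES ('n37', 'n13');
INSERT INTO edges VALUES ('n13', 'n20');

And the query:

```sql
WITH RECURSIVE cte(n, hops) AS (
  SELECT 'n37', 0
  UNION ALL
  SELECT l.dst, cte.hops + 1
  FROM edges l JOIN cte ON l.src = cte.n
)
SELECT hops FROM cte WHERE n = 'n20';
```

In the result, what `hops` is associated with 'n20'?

Base: (n37, hops=0).
Iteration 1: edges from {n37} -> (n13, hops=1), (n22, hops=1), (n8, hops=1).
Iteration 2: edges from {n13,n22,n8} -> (n20, hops=2).
Iteration 3: no outgoing edges from {n20}; recursion stops.

2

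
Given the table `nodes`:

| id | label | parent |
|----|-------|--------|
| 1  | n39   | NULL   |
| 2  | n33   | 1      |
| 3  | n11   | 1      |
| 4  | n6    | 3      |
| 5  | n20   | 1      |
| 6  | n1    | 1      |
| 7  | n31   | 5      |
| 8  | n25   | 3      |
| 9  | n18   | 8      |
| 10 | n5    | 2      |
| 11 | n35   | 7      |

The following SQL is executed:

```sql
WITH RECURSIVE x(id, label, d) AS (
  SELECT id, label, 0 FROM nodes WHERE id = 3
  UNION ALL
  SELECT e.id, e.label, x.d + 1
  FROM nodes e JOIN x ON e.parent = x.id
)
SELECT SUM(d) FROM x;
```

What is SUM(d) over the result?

4

Base: id=3 (n11) at d 0.
Iteration 1: rows with parent in {3} -> n6 (id 4, d 1), n25 (id 8, d 1).
Iteration 2: rows with parent in {4,8} -> n18 (id 9, d 2).
Iteration 3: no rows with parent in {9}; recursion stops.
SUM(d) = 0 + 1 + 1 + 2 = 4.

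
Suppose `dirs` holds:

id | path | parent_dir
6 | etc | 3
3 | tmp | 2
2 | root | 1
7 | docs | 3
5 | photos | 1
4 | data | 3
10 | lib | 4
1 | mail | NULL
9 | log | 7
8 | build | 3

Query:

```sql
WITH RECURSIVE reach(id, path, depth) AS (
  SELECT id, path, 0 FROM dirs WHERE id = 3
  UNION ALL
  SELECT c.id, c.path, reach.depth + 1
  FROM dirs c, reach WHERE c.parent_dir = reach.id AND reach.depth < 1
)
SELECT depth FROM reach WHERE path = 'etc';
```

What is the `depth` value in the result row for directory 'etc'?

Base: id=3 (tmp) at depth 0.
Iteration 1: rows with parent_dir in {3} -> data (id 4, depth 1), etc (id 6, depth 1), docs (id 7, depth 1), build (id 8, depth 1).
Iteration 2: depth < 1 fails for all current rows; recursion stops.

1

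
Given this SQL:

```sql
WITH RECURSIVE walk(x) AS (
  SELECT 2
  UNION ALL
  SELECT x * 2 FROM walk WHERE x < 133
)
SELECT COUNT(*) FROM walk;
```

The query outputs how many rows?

Base: x=2.
Iteration 1: 2 < 133 holds -> x = 2 * 2 = 4.
Iteration 2: 4 < 133 holds -> x = 4 * 2 = 8.
Iteration 3: 8 < 133 holds -> x = 8 * 2 = 16.
Iteration 4: 16 < 133 holds -> x = 16 * 2 = 32.
Iteration 5: 32 < 133 holds -> x = 32 * 2 = 64.
Iteration 6: 64 < 133 holds -> x = 64 * 2 = 128.
Iteration 7: 128 < 133 holds -> x = 128 * 2 = 256.
Iteration 8: 256 < 133 fails; recursion stops.
Total rows emitted: 8.

8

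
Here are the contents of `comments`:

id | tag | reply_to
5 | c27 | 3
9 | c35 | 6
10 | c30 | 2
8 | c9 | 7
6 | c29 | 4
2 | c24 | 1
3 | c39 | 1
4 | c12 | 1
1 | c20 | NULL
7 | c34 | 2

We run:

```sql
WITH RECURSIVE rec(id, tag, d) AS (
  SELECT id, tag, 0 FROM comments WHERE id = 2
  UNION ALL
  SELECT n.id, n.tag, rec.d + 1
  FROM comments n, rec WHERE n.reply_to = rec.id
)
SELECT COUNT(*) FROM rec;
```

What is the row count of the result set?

Base: id=2 (c24) at d 0.
Iteration 1: rows with reply_to in {2} -> c34 (id 7, d 1), c30 (id 10, d 1).
Iteration 2: rows with reply_to in {7,10} -> c9 (id 8, d 2).
Iteration 3: no rows with reply_to in {8}; recursion stops.
Total rows emitted: 4.

4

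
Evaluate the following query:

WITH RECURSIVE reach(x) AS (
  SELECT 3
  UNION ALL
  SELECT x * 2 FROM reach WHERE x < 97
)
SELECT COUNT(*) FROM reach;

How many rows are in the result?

7

Base: x=3.
Iteration 1: 3 < 97 holds -> x = 3 * 2 = 6.
Iteration 2: 6 < 97 holds -> x = 6 * 2 = 12.
Iteration 3: 12 < 97 holds -> x = 12 * 2 = 24.
Iteration 4: 24 < 97 holds -> x = 24 * 2 = 48.
Iteration 5: 48 < 97 holds -> x = 48 * 2 = 96.
Iteration 6: 96 < 97 holds -> x = 96 * 2 = 192.
Iteration 7: 192 < 97 fails; recursion stops.
Total rows emitted: 7.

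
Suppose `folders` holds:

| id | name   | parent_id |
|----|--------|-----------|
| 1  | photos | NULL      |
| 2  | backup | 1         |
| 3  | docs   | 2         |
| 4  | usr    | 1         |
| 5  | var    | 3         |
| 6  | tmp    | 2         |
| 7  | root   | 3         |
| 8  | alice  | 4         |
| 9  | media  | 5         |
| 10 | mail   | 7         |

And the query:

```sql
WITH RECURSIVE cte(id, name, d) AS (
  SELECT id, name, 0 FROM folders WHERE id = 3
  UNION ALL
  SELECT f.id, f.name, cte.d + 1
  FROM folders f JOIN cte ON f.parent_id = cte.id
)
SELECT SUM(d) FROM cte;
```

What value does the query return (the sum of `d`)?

Base: id=3 (docs) at d 0.
Iteration 1: rows with parent_id in {3} -> var (id 5, d 1), root (id 7, d 1).
Iteration 2: rows with parent_id in {5,7} -> media (id 9, d 2), mail (id 10, d 2).
Iteration 3: no rows with parent_id in {9,10}; recursion stops.
SUM(d) = 0 + 1 + 1 + 2 + 2 = 6.

6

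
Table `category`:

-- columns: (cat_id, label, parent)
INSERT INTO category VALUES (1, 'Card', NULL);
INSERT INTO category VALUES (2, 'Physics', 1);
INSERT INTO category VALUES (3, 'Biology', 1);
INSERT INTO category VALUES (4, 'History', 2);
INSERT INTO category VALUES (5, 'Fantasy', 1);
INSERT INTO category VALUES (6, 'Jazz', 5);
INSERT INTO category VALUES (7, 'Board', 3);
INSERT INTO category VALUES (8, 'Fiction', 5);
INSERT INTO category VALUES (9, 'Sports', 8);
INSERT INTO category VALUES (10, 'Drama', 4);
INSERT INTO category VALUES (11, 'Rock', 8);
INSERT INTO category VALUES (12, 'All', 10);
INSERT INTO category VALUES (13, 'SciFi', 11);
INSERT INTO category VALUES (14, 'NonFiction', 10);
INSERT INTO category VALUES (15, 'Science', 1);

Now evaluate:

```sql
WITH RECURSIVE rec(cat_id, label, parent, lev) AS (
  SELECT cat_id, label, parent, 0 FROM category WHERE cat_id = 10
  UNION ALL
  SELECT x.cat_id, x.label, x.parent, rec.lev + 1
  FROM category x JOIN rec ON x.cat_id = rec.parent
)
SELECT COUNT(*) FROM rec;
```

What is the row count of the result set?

Base: cat_id=10 (Drama), parent=4, lev 0.
Iteration 1: join on cat_id=4 -> History (id 4, parent=2, lev 1).
Iteration 2: join on cat_id=2 -> Physics (id 2, parent=1, lev 2).
Iteration 3: join on cat_id=1 -> Card (id 1, parent=NULL, lev 3).
Iteration 4: parent is NULL; no match; recursion stops.
Total rows emitted: 4.

4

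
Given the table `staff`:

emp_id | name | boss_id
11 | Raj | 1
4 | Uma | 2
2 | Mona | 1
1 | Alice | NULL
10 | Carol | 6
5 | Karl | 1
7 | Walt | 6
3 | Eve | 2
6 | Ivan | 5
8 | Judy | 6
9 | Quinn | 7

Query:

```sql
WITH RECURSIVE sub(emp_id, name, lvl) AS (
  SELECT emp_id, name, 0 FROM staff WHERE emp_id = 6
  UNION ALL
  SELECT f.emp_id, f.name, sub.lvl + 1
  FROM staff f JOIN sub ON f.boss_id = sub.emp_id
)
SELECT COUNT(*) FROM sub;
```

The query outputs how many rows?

5

Base: emp_id=6 (Ivan) at lvl 0.
Iteration 1: rows with boss_id in {6} -> Walt (id 7, lvl 1), Judy (id 8, lvl 1), Carol (id 10, lvl 1).
Iteration 2: rows with boss_id in {7,8,10} -> Quinn (id 9, lvl 2).
Iteration 3: no rows with boss_id in {9}; recursion stops.
Total rows emitted: 5.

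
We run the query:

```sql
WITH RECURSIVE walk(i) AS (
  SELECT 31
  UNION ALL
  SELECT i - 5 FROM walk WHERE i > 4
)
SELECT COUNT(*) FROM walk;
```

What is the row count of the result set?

Base: i=31.
Iteration 1: 31 > 4 holds -> i = 31 - 5 = 26.
Iteration 2: 26 > 4 holds -> i = 26 - 5 = 21.
Iteration 3: 21 > 4 holds -> i = 21 - 5 = 16.
Iteration 4: 16 > 4 holds -> i = 16 - 5 = 11.
Iteration 5: 11 > 4 holds -> i = 11 - 5 = 6.
Iteration 6: 6 > 4 holds -> i = 6 - 5 = 1.
Iteration 7: 1 > 4 fails; recursion stops.
Total rows emitted: 7.

7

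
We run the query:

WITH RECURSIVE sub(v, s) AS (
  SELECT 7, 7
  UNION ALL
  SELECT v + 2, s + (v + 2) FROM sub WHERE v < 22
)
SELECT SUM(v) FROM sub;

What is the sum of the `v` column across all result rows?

135

Base: v=7, s=7.
Iteration 1: 7 < 22 holds -> v = 7 + 2 = 9, s = 7 + 9 = 16.
Iteration 2: 9 < 22 holds -> v = 9 + 2 = 11, s = 16 + 11 = 27.
Iteration 3: 11 < 22 holds -> v = 11 + 2 = 13, s = 27 + 13 = 40.
Iteration 4: 13 < 22 holds -> v = 13 + 2 = 15, s = 40 + 15 = 55.
Iteration 5: 15 < 22 holds -> v = 15 + 2 = 17, s = 55 + 17 = 72.
Iteration 6: 17 < 22 holds -> v = 17 + 2 = 19, s = 72 + 19 = 91.
Iteration 7: 19 < 22 holds -> v = 19 + 2 = 21, s = 91 + 21 = 112.
Iteration 8: 21 < 22 holds -> v = 21 + 2 = 23, s = 112 + 23 = 135.
Iteration 9: 23 < 22 fails; recursion stops.
SUM(v) = 7 + 9 + 11 + 13 + 15 + 17 + 19 + 21 + 23 = 135.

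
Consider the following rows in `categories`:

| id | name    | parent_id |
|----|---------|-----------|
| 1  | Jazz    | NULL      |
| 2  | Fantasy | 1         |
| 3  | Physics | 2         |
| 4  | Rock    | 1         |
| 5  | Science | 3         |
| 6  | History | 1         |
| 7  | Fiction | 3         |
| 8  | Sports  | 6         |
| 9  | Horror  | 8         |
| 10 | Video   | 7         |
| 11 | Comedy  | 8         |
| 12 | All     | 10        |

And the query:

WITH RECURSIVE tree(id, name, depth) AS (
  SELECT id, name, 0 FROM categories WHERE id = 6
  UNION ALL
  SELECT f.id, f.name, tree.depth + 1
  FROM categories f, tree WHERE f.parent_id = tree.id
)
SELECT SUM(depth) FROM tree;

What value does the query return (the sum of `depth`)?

Base: id=6 (History) at depth 0.
Iteration 1: rows with parent_id in {6} -> Sports (id 8, depth 1).
Iteration 2: rows with parent_id in {8} -> Horror (id 9, depth 2), Comedy (id 11, depth 2).
Iteration 3: no rows with parent_id in {9,11}; recursion stops.
SUM(depth) = 0 + 1 + 2 + 2 = 5.

5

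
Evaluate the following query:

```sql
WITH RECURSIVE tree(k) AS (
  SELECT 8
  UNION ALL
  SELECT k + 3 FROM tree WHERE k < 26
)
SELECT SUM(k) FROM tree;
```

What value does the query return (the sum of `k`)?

Base: k=8.
Iteration 1: 8 < 26 holds -> k = 8 + 3 = 11.
Iteration 2: 11 < 26 holds -> k = 11 + 3 = 14.
Iteration 3: 14 < 26 holds -> k = 14 + 3 = 17.
Iteration 4: 17 < 26 holds -> k = 17 + 3 = 20.
Iteration 5: 20 < 26 holds -> k = 20 + 3 = 23.
Iteration 6: 23 < 26 holds -> k = 23 + 3 = 26.
Iteration 7: 26 < 26 fails; recursion stops.
SUM(k) = 8 + 11 + 14 + 17 + 20 + 23 + 26 = 119.

119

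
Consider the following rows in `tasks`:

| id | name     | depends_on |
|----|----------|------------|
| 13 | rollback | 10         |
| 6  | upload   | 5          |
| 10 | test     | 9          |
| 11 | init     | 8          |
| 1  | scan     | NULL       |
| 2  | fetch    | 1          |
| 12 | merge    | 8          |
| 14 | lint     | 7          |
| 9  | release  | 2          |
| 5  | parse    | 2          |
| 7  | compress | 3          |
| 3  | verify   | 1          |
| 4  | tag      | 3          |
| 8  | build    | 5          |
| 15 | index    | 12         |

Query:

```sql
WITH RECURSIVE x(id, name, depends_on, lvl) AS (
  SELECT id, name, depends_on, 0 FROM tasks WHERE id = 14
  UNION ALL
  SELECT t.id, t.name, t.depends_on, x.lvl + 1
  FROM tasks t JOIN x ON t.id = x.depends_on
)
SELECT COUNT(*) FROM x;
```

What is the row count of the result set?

Base: id=14 (lint), depends_on=7, lvl 0.
Iteration 1: join on id=7 -> compress (id 7, depends_on=3, lvl 1).
Iteration 2: join on id=3 -> verify (id 3, depends_on=1, lvl 2).
Iteration 3: join on id=1 -> scan (id 1, depends_on=NULL, lvl 3).
Iteration 4: depends_on is NULL; no match; recursion stops.
Total rows emitted: 4.

4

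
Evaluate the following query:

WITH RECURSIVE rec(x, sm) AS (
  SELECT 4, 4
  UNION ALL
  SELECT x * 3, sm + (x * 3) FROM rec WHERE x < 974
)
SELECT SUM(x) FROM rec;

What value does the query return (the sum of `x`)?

Base: x=4, sm=4.
Iteration 1: 4 < 974 holds -> x = 4 * 3 = 12, sm = 4 + 12 = 16.
Iteration 2: 12 < 974 holds -> x = 12 * 3 = 36, sm = 16 + 36 = 52.
Iteration 3: 36 < 974 holds -> x = 36 * 3 = 108, sm = 52 + 108 = 160.
Iteration 4: 108 < 974 holds -> x = 108 * 3 = 324, sm = 160 + 324 = 484.
Iteration 5: 324 < 974 holds -> x = 324 * 3 = 972, sm = 484 + 972 = 1456.
Iteration 6: 972 < 974 holds -> x = 972 * 3 = 2916, sm = 1456 + 2916 = 4372.
Iteration 7: 2916 < 974 fails; recursion stops.
SUM(x) = 4 + 12 + 36 + 108 + 324 + 972 + 2916 = 4372.

4372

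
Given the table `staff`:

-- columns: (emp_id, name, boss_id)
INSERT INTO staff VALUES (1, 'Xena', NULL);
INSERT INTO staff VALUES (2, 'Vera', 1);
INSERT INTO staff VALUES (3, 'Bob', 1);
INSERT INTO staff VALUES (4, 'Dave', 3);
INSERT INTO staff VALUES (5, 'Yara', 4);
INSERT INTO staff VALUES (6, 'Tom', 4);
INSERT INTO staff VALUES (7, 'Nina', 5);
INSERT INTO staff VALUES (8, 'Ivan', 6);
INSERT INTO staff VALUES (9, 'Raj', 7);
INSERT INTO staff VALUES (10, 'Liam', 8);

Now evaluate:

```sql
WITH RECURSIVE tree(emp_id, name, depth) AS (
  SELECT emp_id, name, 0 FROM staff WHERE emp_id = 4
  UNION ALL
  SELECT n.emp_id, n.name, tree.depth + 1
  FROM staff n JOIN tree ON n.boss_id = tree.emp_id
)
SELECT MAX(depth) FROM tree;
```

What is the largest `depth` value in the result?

Base: emp_id=4 (Dave) at depth 0.
Iteration 1: rows with boss_id in {4} -> Yara (id 5, depth 1), Tom (id 6, depth 1).
Iteration 2: rows with boss_id in {5,6} -> Nina (id 7, depth 2), Ivan (id 8, depth 2).
Iteration 3: rows with boss_id in {7,8} -> Raj (id 9, depth 3), Liam (id 10, depth 3).
Iteration 4: no rows with boss_id in {9,10}; recursion stops.
depth values: 0, 1, 1, 2, 2, 3, 3; the maximum is 3.

3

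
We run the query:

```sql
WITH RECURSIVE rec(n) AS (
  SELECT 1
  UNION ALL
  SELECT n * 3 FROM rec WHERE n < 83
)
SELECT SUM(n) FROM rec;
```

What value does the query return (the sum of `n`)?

364

Base: n=1.
Iteration 1: 1 < 83 holds -> n = 1 * 3 = 3.
Iteration 2: 3 < 83 holds -> n = 3 * 3 = 9.
Iteration 3: 9 < 83 holds -> n = 9 * 3 = 27.
Iteration 4: 27 < 83 holds -> n = 27 * 3 = 81.
Iteration 5: 81 < 83 holds -> n = 81 * 3 = 243.
Iteration 6: 243 < 83 fails; recursion stops.
SUM(n) = 1 + 3 + 9 + 27 + 81 + 243 = 364.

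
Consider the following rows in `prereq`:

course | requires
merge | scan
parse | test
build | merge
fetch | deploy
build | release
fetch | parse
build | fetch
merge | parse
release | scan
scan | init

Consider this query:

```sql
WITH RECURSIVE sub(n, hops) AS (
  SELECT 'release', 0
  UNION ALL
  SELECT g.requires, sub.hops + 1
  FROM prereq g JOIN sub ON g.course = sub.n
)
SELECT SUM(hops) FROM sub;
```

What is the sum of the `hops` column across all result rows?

3

Base: (release, hops=0).
Iteration 1: edges from {release} -> (scan, hops=1).
Iteration 2: edges from {scan} -> (init, hops=2).
Iteration 3: no outgoing edges from {init}; recursion stops.
SUM(hops) = 0 + 1 + 2 = 3.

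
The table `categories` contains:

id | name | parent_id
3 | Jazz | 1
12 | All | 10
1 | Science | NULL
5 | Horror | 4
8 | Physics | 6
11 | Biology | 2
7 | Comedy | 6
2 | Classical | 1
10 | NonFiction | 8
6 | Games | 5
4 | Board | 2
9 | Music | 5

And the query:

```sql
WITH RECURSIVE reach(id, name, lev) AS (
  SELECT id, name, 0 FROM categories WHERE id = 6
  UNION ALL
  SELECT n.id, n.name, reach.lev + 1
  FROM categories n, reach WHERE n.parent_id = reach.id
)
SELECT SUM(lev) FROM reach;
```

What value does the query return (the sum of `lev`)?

Base: id=6 (Games) at lev 0.
Iteration 1: rows with parent_id in {6} -> Comedy (id 7, lev 1), Physics (id 8, lev 1).
Iteration 2: rows with parent_id in {7,8} -> NonFiction (id 10, lev 2).
Iteration 3: rows with parent_id in {10} -> All (id 12, lev 3).
Iteration 4: no rows with parent_id in {12}; recursion stops.
SUM(lev) = 0 + 1 + 1 + 2 + 3 = 7.

7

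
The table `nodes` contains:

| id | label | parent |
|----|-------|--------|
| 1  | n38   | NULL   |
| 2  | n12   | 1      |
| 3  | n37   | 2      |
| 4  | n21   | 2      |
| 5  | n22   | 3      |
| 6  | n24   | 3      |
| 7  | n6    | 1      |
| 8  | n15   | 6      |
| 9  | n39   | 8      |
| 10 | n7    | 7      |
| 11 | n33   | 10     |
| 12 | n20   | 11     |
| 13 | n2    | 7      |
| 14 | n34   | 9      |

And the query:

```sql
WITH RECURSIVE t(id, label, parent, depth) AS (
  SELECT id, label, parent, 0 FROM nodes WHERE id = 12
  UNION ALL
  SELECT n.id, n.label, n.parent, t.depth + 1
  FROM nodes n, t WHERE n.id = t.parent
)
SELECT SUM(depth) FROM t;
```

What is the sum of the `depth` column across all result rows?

10

Base: id=12 (n20), parent=11, depth 0.
Iteration 1: join on id=11 -> n33 (id 11, parent=10, depth 1).
Iteration 2: join on id=10 -> n7 (id 10, parent=7, depth 2).
Iteration 3: join on id=7 -> n6 (id 7, parent=1, depth 3).
Iteration 4: join on id=1 -> n38 (id 1, parent=NULL, depth 4).
Iteration 5: parent is NULL; no match; recursion stops.
SUM(depth) = 0 + 1 + 2 + 3 + 4 = 10.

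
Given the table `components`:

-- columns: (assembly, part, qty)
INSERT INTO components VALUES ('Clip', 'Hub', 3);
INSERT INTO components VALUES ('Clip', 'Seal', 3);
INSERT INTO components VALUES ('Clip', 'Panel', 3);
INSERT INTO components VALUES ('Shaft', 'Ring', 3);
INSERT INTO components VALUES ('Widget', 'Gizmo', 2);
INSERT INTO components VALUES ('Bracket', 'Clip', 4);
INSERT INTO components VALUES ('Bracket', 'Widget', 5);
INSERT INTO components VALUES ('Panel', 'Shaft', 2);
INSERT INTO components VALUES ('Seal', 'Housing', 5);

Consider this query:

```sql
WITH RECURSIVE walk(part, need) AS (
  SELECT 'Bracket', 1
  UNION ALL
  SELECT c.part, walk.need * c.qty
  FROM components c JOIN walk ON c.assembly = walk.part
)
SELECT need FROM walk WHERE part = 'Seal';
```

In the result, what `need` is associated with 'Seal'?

12

Base: (Bracket, need=1).
Iteration 1: components of {Bracket} -> Clip = 1*4 = 4, Widget = 1*5 = 5.
Iteration 2: components of {Clip,Widget} -> Gizmo = 5*2 = 10, Hub = 4*3 = 12, Panel = 4*3 = 12, Seal = 4*3 = 12.
Iteration 3: components of {Gizmo,Hub,Panel,Seal} -> Housing = 12*5 = 60, Shaft = 12*2 = 24.
Iteration 4: components of {Housing,Shaft} -> Ring = 24*3 = 72.
Iteration 5: no further components; recursion stops.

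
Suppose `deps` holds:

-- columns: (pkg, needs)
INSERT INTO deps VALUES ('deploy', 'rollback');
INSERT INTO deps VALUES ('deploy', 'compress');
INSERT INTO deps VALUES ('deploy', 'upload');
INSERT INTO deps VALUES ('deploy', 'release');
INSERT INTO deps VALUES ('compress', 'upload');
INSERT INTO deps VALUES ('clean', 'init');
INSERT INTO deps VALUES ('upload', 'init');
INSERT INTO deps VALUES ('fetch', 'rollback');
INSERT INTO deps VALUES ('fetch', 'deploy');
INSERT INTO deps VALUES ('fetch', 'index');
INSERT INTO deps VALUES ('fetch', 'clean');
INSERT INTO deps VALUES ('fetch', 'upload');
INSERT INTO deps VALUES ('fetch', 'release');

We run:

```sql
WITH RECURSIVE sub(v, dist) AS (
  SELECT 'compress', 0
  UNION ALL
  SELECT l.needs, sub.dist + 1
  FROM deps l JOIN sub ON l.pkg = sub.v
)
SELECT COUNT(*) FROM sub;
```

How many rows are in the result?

3

Base: (compress, dist=0).
Iteration 1: edges from {compress} -> (upload, dist=1).
Iteration 2: edges from {upload} -> (init, dist=2).
Iteration 3: no outgoing edges from {init}; recursion stops.
Total rows emitted: 3.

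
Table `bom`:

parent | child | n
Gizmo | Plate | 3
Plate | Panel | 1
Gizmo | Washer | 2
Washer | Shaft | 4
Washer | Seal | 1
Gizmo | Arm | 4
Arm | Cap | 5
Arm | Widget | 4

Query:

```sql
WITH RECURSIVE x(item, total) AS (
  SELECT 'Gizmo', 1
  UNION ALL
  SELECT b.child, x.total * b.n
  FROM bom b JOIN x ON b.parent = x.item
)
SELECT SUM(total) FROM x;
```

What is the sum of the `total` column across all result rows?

Base: (Gizmo, total=1).
Iteration 1: components of {Gizmo} -> Arm = 1*4 = 4, Plate = 1*3 = 3, Washer = 1*2 = 2.
Iteration 2: components of {Arm,Plate,Washer} -> Cap = 4*5 = 20, Panel = 3*1 = 3, Seal = 2*1 = 2, Shaft = 2*4 = 8, Widget = 4*4 = 16.
Iteration 3: no further components; recursion stops.
SUM(total) = 1 + 3 + 2 + 4 + 3 + 8 + 2 + 20 + 16 = 59.

59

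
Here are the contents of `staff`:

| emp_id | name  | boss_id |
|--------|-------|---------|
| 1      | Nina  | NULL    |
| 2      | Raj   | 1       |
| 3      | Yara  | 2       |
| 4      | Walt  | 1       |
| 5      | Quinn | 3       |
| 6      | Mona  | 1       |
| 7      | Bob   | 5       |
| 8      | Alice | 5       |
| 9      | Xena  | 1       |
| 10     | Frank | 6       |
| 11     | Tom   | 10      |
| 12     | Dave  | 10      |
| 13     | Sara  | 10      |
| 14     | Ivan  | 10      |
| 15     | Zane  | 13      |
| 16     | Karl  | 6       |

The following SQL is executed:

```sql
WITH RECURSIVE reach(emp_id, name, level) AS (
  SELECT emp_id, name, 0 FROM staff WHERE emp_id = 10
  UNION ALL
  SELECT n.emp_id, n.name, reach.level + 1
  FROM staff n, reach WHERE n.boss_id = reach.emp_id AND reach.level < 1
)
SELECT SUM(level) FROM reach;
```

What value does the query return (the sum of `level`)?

4

Base: emp_id=10 (Frank) at level 0.
Iteration 1: rows with boss_id in {10} -> Tom (id 11, level 1), Dave (id 12, level 1), Sara (id 13, level 1), Ivan (id 14, level 1).
Iteration 2: level < 1 fails for all current rows; recursion stops.
SUM(level) = 0 + 1 + 1 + 1 + 1 = 4.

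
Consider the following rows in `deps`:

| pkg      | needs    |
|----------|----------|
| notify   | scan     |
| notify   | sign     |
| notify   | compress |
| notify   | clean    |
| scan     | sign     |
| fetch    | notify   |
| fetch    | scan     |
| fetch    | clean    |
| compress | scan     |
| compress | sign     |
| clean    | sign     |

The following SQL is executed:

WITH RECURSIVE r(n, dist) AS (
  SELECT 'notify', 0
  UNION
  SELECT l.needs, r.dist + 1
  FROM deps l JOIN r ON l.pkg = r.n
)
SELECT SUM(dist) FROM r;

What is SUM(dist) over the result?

11

Base: (notify, dist=0).
Iteration 1: edges from {notify} -> (clean, dist=1), (compress, dist=1), (scan, dist=1), (sign, dist=1).
Iteration 2: edges from {clean,compress,scan,sign} -> (scan, dist=2), (sign, dist=2). [UNION drops 2 duplicate row(s)]
Iteration 3: edges from {scan,sign} -> (sign, dist=3).
Iteration 4: no outgoing edges from {sign}; recursion stops.
SUM(dist) = 0 + 1 + 1 + 1 + 1 + 2 + 2 + 3 = 11.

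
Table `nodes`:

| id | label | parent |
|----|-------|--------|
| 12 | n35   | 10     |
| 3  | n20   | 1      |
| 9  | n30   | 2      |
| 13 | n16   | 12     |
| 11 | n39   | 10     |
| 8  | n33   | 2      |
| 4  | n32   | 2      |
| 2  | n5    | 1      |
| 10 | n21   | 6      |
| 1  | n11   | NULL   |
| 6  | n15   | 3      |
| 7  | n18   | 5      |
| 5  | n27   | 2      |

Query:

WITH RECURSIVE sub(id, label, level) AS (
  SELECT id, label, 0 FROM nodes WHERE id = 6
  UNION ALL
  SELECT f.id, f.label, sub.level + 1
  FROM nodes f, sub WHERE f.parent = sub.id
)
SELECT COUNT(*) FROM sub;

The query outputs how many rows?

Base: id=6 (n15) at level 0.
Iteration 1: rows with parent in {6} -> n21 (id 10, level 1).
Iteration 2: rows with parent in {10} -> n39 (id 11, level 2), n35 (id 12, level 2).
Iteration 3: rows with parent in {11,12} -> n16 (id 13, level 3).
Iteration 4: no rows with parent in {13}; recursion stops.
Total rows emitted: 5.

5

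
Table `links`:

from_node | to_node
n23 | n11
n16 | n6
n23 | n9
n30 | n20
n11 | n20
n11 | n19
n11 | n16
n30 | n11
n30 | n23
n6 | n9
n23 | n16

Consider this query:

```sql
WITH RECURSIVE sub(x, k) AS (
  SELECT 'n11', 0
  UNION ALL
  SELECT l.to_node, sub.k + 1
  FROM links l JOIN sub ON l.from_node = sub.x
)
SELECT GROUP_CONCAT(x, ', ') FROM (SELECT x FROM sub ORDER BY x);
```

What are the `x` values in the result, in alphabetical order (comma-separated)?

n11, n16, n19, n20, n6, n9

Base: (n11, k=0).
Iteration 1: edges from {n11} -> (n16, k=1), (n19, k=1), (n20, k=1).
Iteration 2: edges from {n16,n19,n20} -> (n6, k=2).
Iteration 3: edges from {n6} -> (n9, k=3).
Iteration 4: no outgoing edges from {n9}; recursion stops.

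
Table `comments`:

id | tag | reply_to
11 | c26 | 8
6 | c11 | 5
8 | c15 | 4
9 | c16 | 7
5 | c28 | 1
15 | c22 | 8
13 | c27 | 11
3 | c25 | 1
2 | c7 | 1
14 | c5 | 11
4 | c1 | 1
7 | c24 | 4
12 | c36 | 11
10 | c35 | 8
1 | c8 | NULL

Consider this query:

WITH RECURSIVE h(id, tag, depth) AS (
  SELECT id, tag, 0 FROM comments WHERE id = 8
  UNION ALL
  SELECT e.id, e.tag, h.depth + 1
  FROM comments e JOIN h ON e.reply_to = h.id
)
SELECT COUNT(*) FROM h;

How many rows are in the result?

Base: id=8 (c15) at depth 0.
Iteration 1: rows with reply_to in {8} -> c35 (id 10, depth 1), c26 (id 11, depth 1), c22 (id 15, depth 1).
Iteration 2: rows with reply_to in {10,11,15} -> c36 (id 12, depth 2), c27 (id 13, depth 2), c5 (id 14, depth 2).
Iteration 3: no rows with reply_to in {12,13,14}; recursion stops.
Total rows emitted: 7.

7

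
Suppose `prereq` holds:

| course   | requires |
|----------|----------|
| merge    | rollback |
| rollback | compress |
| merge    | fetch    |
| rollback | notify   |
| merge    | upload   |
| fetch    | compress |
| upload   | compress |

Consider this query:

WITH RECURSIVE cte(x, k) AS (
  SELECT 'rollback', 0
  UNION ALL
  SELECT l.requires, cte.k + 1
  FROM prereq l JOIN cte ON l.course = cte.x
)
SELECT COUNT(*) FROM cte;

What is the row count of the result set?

Base: (rollback, k=0).
Iteration 1: edges from {rollback} -> (compress, k=1), (notify, k=1).
Iteration 2: no outgoing edges from {compress,notify}; recursion stops.
Total rows emitted: 3.

3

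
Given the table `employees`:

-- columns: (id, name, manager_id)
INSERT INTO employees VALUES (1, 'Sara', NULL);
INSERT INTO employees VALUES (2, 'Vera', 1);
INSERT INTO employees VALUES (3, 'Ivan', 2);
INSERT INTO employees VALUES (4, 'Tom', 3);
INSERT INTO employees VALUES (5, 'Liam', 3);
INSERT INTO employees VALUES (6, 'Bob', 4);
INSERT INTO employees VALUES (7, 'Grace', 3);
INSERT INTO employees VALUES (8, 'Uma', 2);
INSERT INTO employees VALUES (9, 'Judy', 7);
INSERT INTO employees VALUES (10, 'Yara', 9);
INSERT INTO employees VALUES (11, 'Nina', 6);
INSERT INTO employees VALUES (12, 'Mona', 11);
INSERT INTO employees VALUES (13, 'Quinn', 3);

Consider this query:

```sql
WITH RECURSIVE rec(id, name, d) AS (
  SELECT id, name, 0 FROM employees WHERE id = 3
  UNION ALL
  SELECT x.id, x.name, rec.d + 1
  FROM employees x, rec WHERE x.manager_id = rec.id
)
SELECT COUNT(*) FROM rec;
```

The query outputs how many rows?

10

Base: id=3 (Ivan) at d 0.
Iteration 1: rows with manager_id in {3} -> Tom (id 4, d 1), Liam (id 5, d 1), Grace (id 7, d 1), Quinn (id 13, d 1).
Iteration 2: rows with manager_id in {4,5,7,13} -> Bob (id 6, d 2), Judy (id 9, d 2).
Iteration 3: rows with manager_id in {6,9} -> Yara (id 10, d 3), Nina (id 11, d 3).
Iteration 4: rows with manager_id in {10,11} -> Mona (id 12, d 4).
Iteration 5: no rows with manager_id in {12}; recursion stops.
Total rows emitted: 10.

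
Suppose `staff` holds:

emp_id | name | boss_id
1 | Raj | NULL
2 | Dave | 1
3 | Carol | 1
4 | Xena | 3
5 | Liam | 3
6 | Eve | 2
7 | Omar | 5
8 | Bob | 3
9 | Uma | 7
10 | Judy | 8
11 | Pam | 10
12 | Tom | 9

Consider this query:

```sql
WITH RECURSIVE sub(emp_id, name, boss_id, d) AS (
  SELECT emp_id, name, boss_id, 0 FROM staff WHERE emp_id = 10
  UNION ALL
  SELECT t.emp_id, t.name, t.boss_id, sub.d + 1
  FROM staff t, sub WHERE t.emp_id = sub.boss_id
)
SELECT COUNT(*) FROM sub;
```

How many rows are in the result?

4

Base: emp_id=10 (Judy), boss_id=8, d 0.
Iteration 1: join on emp_id=8 -> Bob (id 8, boss_id=3, d 1).
Iteration 2: join on emp_id=3 -> Carol (id 3, boss_id=1, d 2).
Iteration 3: join on emp_id=1 -> Raj (id 1, boss_id=NULL, d 3).
Iteration 4: boss_id is NULL; no match; recursion stops.
Total rows emitted: 4.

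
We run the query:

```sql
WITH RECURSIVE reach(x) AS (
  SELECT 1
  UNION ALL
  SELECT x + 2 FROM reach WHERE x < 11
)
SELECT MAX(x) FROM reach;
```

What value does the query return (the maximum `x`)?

Base: x=1.
Iteration 1: 1 < 11 holds -> x = 1 + 2 = 3.
Iteration 2: 3 < 11 holds -> x = 3 + 2 = 5.
Iteration 3: 5 < 11 holds -> x = 5 + 2 = 7.
Iteration 4: 7 < 11 holds -> x = 7 + 2 = 9.
Iteration 5: 9 < 11 holds -> x = 9 + 2 = 11.
Iteration 6: 11 < 11 fails; recursion stops.
x values: 1, 3, 5, 7, 9, 11; the maximum is 11.

11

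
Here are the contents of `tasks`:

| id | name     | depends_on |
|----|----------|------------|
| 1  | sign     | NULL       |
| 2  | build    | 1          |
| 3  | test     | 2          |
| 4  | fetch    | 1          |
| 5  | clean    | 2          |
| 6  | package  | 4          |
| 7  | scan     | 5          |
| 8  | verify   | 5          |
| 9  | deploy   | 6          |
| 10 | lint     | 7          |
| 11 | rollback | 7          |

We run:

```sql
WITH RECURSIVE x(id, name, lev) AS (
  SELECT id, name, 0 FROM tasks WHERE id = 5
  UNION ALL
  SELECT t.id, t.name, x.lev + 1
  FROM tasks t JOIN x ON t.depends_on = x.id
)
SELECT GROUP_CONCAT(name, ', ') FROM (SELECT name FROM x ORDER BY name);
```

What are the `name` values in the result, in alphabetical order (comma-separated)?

clean, lint, rollback, scan, verify

Base: id=5 (clean) at lev 0.
Iteration 1: rows with depends_on in {5} -> scan (id 7, lev 1), verify (id 8, lev 1).
Iteration 2: rows with depends_on in {7,8} -> lint (id 10, lev 2), rollback (id 11, lev 2).
Iteration 3: no rows with depends_on in {10,11}; recursion stops.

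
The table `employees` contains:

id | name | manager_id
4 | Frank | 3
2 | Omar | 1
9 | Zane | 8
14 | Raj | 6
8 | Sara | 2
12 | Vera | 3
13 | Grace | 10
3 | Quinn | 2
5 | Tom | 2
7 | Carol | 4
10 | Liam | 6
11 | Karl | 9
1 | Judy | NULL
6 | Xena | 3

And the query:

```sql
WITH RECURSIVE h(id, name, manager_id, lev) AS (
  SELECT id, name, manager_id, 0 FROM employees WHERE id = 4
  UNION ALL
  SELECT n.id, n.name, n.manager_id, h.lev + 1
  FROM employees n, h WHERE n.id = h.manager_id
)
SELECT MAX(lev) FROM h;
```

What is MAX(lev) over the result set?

3

Base: id=4 (Frank), manager_id=3, lev 0.
Iteration 1: join on id=3 -> Quinn (id 3, manager_id=2, lev 1).
Iteration 2: join on id=2 -> Omar (id 2, manager_id=1, lev 2).
Iteration 3: join on id=1 -> Judy (id 1, manager_id=NULL, lev 3).
Iteration 4: manager_id is NULL; no match; recursion stops.
lev values: 0, 1, 2, 3; the maximum is 3.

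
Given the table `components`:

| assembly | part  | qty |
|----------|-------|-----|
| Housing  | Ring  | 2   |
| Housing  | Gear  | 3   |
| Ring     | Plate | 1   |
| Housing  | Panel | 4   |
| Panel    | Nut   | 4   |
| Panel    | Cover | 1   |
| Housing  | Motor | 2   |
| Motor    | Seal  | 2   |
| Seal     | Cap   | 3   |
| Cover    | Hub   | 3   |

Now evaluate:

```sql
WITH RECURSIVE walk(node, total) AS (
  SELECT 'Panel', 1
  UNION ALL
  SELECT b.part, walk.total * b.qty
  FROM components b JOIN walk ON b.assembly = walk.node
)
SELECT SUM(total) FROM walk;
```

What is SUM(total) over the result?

Base: (Panel, total=1).
Iteration 1: components of {Panel} -> Cover = 1*1 = 1, Nut = 1*4 = 4.
Iteration 2: components of {Cover,Nut} -> Hub = 1*3 = 3.
Iteration 3: no further components; recursion stops.
SUM(total) = 1 + 4 + 1 + 3 = 9.

9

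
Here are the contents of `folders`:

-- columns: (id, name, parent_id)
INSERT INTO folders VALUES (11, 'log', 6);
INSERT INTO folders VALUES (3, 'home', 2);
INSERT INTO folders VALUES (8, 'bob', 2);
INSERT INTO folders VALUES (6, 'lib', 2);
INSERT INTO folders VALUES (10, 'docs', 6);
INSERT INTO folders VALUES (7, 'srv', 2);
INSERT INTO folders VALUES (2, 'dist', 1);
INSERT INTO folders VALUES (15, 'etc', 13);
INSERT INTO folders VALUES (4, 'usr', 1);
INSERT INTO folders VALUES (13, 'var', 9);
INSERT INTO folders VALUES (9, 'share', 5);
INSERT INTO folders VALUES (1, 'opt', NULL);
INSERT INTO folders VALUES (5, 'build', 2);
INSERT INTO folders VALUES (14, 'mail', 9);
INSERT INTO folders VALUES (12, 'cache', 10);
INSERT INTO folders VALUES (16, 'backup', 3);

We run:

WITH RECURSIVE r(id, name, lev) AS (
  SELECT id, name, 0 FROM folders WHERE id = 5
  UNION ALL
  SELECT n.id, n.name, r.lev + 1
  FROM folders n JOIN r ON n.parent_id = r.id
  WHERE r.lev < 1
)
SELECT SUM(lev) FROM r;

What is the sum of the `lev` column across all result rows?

1

Base: id=5 (build) at lev 0.
Iteration 1: rows with parent_id in {5} -> share (id 9, lev 1).
Iteration 2: lev < 1 fails for all current rows; recursion stops.
SUM(lev) = 0 + 1 = 1.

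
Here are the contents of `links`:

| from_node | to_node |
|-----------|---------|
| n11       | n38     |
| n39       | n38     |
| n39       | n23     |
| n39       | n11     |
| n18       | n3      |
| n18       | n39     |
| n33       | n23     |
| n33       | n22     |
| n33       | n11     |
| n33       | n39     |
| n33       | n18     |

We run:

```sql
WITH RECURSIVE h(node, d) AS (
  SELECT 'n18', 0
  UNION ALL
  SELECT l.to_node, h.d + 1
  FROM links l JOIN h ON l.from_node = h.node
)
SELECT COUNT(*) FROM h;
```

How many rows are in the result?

7

Base: (n18, d=0).
Iteration 1: edges from {n18} -> (n3, d=1), (n39, d=1).
Iteration 2: edges from {n3,n39} -> (n11, d=2), (n23, d=2), (n38, d=2).
Iteration 3: edges from {n11,n23,n38} -> (n38, d=3).
Iteration 4: no outgoing edges from {n38}; recursion stops.
Total rows emitted: 7.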